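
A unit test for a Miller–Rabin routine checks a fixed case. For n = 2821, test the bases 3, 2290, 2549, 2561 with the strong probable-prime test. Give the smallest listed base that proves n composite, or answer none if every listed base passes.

n − 1 = 2820 = 2^2 · 705, so s = 2 and d = 705.
Base 3: x_0 = 3^705 mod 2821 = 1301. x_0 is neither 1 nor 2820, so continue squaring. x_1 = 1301^2 mod 2821 = 1. x_1 = 1 but x_0 ≠ ±1, a nontrivial square root of 1 — 3 is a witness and 2821 is composite.
Base 2290: x_0 = 2290^705 mod 2821 = 2696. x_0 is neither 1 nor 2820, so continue squaring. x_1 = 2696^2 mod 2821 = 1520. Reached i = s−1 = 1 without hitting −1: 2290 is a Miller–Rabin witness and 2821 is composite.
Base 2549: x_0 = 2549^705 mod 2821 = 1. x_0 = 1, so 2549 is not a witness.
Base 2561: x_0 = 2561^705 mod 2821 = 559. x_0 is neither 1 nor 2820, so continue squaring. x_1 = 559^2 mod 2821 = 2171. Reached i = s−1 = 1 without hitting −1: 2561 is a Miller–Rabin witness and 2821 is composite.
The smallest witness among the given bases is 3.

3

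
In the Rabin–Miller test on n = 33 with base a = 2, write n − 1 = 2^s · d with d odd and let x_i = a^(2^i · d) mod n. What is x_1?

n − 1 = 32 = 2^5 · 1, so s = 5 and d = 1.
x_0 = 2^1 mod 33 = 2.
x_1 = 2^2 mod 33 = 4.

4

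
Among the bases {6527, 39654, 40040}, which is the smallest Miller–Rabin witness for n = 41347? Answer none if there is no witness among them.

6527

n − 1 = 41346 = 2^1 · 20673, so s = 1 and d = 20673.
Base 6527: x_0 = 6527^20673 mod 41347 = 36192. x_0 ∉ {1, 41346} and s = 1, so 6527 is a Miller–Rabin witness and 41347 is composite.
Base 39654: x_0 = 39654^20673 mod 41347 = 12232. x_0 ∉ {1, 41346} and s = 1, so 39654 is a Miller–Rabin witness and 41347 is composite.
Base 40040: x_0 = 40040^20673 mod 41347 = 30772. x_0 ∉ {1, 41346} and s = 1, so 40040 is a Miller–Rabin witness and 41347 is composite.
The smallest witness among the given bases is 6527.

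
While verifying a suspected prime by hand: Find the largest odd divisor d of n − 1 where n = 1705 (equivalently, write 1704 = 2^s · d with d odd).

Halving: 1704 → 852 → 426 → 213; 213 is odd.
So 1704 = 2^3 · 213.

213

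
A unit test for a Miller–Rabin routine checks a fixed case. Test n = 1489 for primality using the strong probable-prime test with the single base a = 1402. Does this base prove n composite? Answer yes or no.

no

n − 1 = 1488 = 2^4 · 93, so s = 4 and d = 93.
x_0 = 1402^93 mod 1489 = 583.
x_0 is neither 1 nor 1488, so continue squaring.
x_1 = 583^2 mod 1489 = 397.
x_2 = 397^2 mod 1489 = 1264.
x_3 = 1264^2 mod 1489 = 1488.
x_3 ≡ −1, so 1402 is not a witness.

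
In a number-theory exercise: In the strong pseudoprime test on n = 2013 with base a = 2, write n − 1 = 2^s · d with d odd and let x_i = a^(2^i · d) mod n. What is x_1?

n − 1 = 2012 = 2^2 · 503, so s = 2 and d = 503.
Repeated squaring mod 2013: 2^1 ≡ 2, 2^2 ≡ 4, 2^4 ≡ 16, 2^8 ≡ 256, 2^16 ≡ 1120, 2^32 ≡ 301, 2^64 ≡ 16, 2^128 ≡ 256, 2^256 ≡ 1120.
503 = 256 + 128 + 64 + 32 + 16 + 4 + 2 + 1, so 2^503 ≡ 1120·256·16·301·1120·16·4·2 ≡ 437 (mod 2013).
x_0 = 437.
x_1 = 437^2 mod 2013 = 1747.

1747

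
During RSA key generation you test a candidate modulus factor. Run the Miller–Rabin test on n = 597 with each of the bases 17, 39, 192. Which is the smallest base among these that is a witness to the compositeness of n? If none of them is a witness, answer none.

n − 1 = 596 = 2^2 · 149, so s = 2 and d = 149.
Base 17: x_0 = 17^149 mod 597 = 287. x_0 is neither 1 nor 596, so continue squaring. x_1 = 287^2 mod 597 = 580. Reached i = s−1 = 1 without hitting −1: 17 is a Miller–Rabin witness and 597 is composite.
Base 39: x_0 = 39^149 mod 597 = 309. x_0 is neither 1 nor 596, so continue squaring. x_1 = 309^2 mod 597 = 558. Reached i = s−1 = 1 without hitting −1: 39 is a Miller–Rabin witness and 597 is composite.
Base 192: x_0 = 192^149 mod 597 = 87. x_0 is neither 1 nor 596, so continue squaring. x_1 = 87^2 mod 597 = 405. Reached i = s−1 = 1 without hitting −1: 192 is a Miller–Rabin witness and 597 is composite.
The smallest witness among the given bases is 17.

17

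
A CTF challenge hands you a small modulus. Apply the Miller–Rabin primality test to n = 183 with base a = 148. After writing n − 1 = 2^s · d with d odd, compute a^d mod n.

n − 1 = 182 = 2^1 · 91, so s = 1 and d = 91.
By repeated squaring, 148^91 ≡ 157 (mod 183).

157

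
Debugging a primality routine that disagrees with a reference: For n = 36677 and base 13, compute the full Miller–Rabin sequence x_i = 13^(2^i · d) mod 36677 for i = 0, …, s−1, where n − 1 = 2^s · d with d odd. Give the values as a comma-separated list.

36676, 1

n − 1 = 36676 = 2^2 · 9169, so s = 2 and d = 9169.
x_0 = 13^9169 mod 36677 = 36676.
x_1 = 36676^2 mod 36677 = 1.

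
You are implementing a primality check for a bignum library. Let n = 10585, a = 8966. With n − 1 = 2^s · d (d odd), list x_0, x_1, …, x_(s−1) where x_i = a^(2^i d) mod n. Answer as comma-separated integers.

3421, 6816, 291

n − 1 = 10584 = 2^3 · 1323, so s = 3 and d = 1323.
x_0 = 8966^1323 mod 10585 = 3421.
x_1 = 3421^2 mod 10585 = 6816.
x_2 = 6816^2 mod 10585 = 291.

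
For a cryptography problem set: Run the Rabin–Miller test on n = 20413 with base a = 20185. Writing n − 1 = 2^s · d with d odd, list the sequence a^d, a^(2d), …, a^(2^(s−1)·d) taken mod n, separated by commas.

5140, 5178

n − 1 = 20412 = 2^2 · 5103, so s = 2 and d = 5103.
x_0 = 20185^5103 mod 20413 = 5140.
x_1 = 5140^2 mod 20413 = 5178.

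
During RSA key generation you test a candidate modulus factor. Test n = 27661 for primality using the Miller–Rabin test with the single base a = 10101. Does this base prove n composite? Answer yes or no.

n − 1 = 27660 = 2^2 · 6915, so s = 2 and d = 6915.
Repeated squaring mod 27661: 10101^1 ≡ 10101, 10101^2 ≡ 16433, 10101^4 ≡ 16807, 10101^8 ≡ 1117, 10101^16 ≡ 2944, 10101^32 ≡ 9243, 10101^64 ≡ 15881, 10101^128 ≡ 20824, 10101^256 ≡ 25140, 10101^512 ≡ 21072, 10101^1024 ≡ 14812, 10101^2048 ≡ 15953, 10101^4096 ≡ 17009.
6915 = 4096 + 2048 + 512 + 256 + 2 + 1, so 10101^6915 ≡ 17009·15953·21072·25140·16433·10101 ≡ 25512 (mod 27661).
x_0 = 10101^6915 mod 27661 = 25512.
x_0 is neither 1 nor 27660, so continue squaring.
x_1 = 25512^2 mod 27661 = 26475.
Reached i = s−1 = 1 without hitting −1: 10101 is a Miller–Rabin witness and 27661 is composite.

yes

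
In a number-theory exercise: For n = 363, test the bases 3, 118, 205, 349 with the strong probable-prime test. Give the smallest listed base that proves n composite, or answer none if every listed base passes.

n − 1 = 362 = 2^1 · 181, so s = 1 and d = 181.
Base 3: x_0 = 3^181 mod 363 = 3. x_0 ∉ {1, 362} and s = 1, so 3 is a Miller–Rabin witness and 363 is composite.
Base 118: x_0 = 118^181 mod 363 = 118. x_0 ∉ {1, 362} and s = 1, so 118 is a Miller–Rabin witness and 363 is composite.
Base 205: x_0 = 205^181 mod 363 = 139. x_0 ∉ {1, 362} and s = 1, so 205 is a Miller–Rabin witness and 363 is composite.
Base 349: x_0 = 349^181 mod 363 = 184. x_0 ∉ {1, 362} and s = 1, so 349 is a Miller–Rabin witness and 363 is composite.
The smallest witness among the given bases is 3.

3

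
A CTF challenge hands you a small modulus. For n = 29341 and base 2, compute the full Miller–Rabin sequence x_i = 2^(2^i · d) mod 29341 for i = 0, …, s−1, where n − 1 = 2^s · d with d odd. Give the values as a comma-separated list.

26424, 29340

n − 1 = 29340 = 2^2 · 7335, so s = 2 and d = 7335.
x_0 = 2^7335 mod 29341 = 26424.
x_1 = 26424^2 mod 29341 = 29340.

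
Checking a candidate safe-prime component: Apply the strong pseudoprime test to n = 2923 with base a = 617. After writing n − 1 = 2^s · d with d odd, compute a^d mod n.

1158

n − 1 = 2922 = 2^1 · 1461, so s = 1 and d = 1461.
Repeated squaring mod 2923: 617^1 ≡ 617, 617^2 ≡ 699, 617^4 ≡ 460, 617^8 ≡ 1144, 617^16 ≡ 2155, 617^32 ≡ 2301, 617^64 ≡ 1048, 617^128 ≡ 2179, 617^256 ≡ 1089, 617^512 ≡ 2106, 617^1024 ≡ 1045.
1461 = 1024 + 256 + 128 + 32 + 16 + 4 + 1, so 617^1461 ≡ 1045·1089·2179·2301·2155·460·617 ≡ 1158 (mod 2923).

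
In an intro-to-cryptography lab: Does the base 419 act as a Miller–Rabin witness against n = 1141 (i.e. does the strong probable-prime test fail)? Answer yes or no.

n − 1 = 1140 = 2^2 · 285, so s = 2 and d = 285.
x_0 = 419^285 mod 1141 = 510.
x_0 is neither 1 nor 1140, so continue squaring.
x_1 = 510^2 mod 1141 = 1093.
Reached i = s−1 = 1 without hitting −1: 419 is a Miller–Rabin witness and 1141 is composite.

yes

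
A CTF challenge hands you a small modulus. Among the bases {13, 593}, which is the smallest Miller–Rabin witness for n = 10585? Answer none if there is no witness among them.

n − 1 = 10584 = 2^3 · 1323, so s = 3 and d = 1323.
Base 13: x_0 = 13^1323 mod 10585 = 6872. x_0 is neither 1 nor 10584, so continue squaring. x_1 = 6872^2 mod 10585 = 4699. x_2 = 4699^2 mod 10585 = 291. Reached i = s−1 = 2 without hitting −1: 13 is a Miller–Rabin witness and 10585 is composite.
Base 593: x_0 = 593^1323 mod 10585 = 8467. x_0 is neither 1 nor 10584, so continue squaring. x_1 = 8467^2 mod 10585 = 8469. x_2 = 8469^2 mod 10585 = 1. x_2 = 1 but x_1 ≠ ±1, a nontrivial square root of 1 — 593 is a witness and 10585 is composite.
The smallest witness among the given bases is 13.

13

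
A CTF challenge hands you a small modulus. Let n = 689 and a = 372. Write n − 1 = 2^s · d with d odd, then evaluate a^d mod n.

n − 1 = 688 = 2^4 · 43, so s = 4 and d = 43.
Repeated squaring mod 689: 372^1 ≡ 372, 372^2 ≡ 584, 372^4 ≡ 1, 372^8 ≡ 1, 372^16 ≡ 1, 372^32 ≡ 1.
43 = 32 + 8 + 2 + 1, so 372^43 ≡ 1·1·584·372 ≡ 213 (mod 689).

213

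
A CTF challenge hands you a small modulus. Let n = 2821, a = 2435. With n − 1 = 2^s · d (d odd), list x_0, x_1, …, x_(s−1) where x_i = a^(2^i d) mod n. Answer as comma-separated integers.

2820, 1

n − 1 = 2820 = 2^2 · 705, so s = 2 and d = 705.
x_0 = 2435^705 mod 2821 = 2820.
x_1 = 2820^2 mod 2821 = 1.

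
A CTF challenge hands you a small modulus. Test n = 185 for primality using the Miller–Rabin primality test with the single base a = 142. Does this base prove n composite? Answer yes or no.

no

n − 1 = 184 = 2^3 · 23, so s = 3 and d = 23.
Repeated squaring mod 185: 142^1 ≡ 142, 142^2 ≡ 184, 142^4 ≡ 1, 142^8 ≡ 1, 142^16 ≡ 1.
23 = 16 + 4 + 2 + 1, so 142^23 ≡ 1·1·184·142 ≡ 43 (mod 185).
x_0 = 142^23 mod 185 = 43.
x_0 is neither 1 nor 184, so continue squaring.
x_1 = 43^2 mod 185 = 184.
x_1 ≡ −1, so 142 is not a witness.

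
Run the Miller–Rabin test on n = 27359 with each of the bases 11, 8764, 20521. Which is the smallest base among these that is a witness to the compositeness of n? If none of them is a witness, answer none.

n − 1 = 27358 = 2^1 · 13679, so s = 1 and d = 13679.
Base 11: x_0 = 11^13679 mod 27359 = 12947. x_0 ∉ {1, 27358} and s = 1, so 11 is a Miller–Rabin witness and 27359 is composite.
Base 8764: x_0 = 8764^13679 mod 27359 = 24628. x_0 ∉ {1, 27358} and s = 1, so 8764 is a Miller–Rabin witness and 27359 is composite.
Base 20521: x_0 = 20521^13679 mod 27359 = 23741. x_0 ∉ {1, 27358} and s = 1, so 20521 is a Miller–Rabin witness and 27359 is composite.
The smallest witness among the given bases is 11.

11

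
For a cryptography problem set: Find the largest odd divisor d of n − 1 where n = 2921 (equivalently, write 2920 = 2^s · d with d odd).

Halving: 2920 → 1460 → 730 → 365; 365 is odd.
So 2920 = 2^3 · 365.

365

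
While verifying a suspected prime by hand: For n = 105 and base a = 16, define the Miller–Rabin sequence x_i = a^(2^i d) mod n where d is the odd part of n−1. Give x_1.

n − 1 = 104 = 2^3 · 13, so s = 3 and d = 13.
x_0 = 16^13 mod 105 = 16.
x_1 = 16^2 mod 105 = 46.

46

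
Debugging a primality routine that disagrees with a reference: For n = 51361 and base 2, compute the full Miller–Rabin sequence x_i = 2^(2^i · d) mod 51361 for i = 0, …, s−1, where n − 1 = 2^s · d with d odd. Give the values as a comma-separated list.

51360, 1, 1, 1, 1

n − 1 = 51360 = 2^5 · 1605, so s = 5 and d = 1605.
x_0 = 2^1605 mod 51361 = 51360.
x_1 = 51360^2 mod 51361 = 1.
x_2 = 1^2 mod 51361 = 1.
x_3 = 1^2 mod 51361 = 1.
x_4 = 1^2 mod 51361 = 1.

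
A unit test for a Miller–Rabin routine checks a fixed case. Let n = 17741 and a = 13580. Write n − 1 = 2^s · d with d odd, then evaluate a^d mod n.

n − 1 = 17740 = 2^2 · 4435, so s = 2 and d = 4435.
Repeated squaring mod 17741: 13580^1 ≡ 13580, 13580^2 ≡ 16446, 13580^4 ≡ 9371, 13580^8 ≡ 15432, 13580^16 ≡ 9181, 13580^32 ≡ 3270, 13580^64 ≡ 12818, 13580^128 ≡ 1723, 13580^256 ≡ 5982, 13580^512 ≡ 727, 13580^1024 ≡ 14040, 13580^2048 ≡ 1349, 13580^4096 ≡ 10219.
4435 = 4096 + 256 + 64 + 16 + 2 + 1, so 13580^4435 ≡ 10219·5982·12818·9181·16446·13580 ≡ 6444 (mod 17741).

6444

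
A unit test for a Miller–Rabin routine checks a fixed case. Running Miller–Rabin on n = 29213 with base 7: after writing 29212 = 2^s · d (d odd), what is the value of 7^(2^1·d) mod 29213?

25455

n − 1 = 29212 = 2^2 · 7303, so s = 2 and d = 7303.
Repeated squaring mod 29213: 7^1 ≡ 7, 7^2 ≡ 49, 7^4 ≡ 2401, 7^8 ≡ 9840, 7^16 ≡ 13718, 7^32 ≡ 22591, 7^64 ≡ 2171, 7^128 ≡ 9948, 7^256 ≡ 18273, 7^512 ≡ 27152, 7^1024 ≡ 11836, 7^2048 ≡ 14561, 7^4096 ≡ 23980.
7303 = 4096 + 2048 + 1024 + 128 + 4 + 2 + 1, so 7^7303 ≡ 23980·14561·11836·9948·2401·49·7 ≡ 2915 (mod 29213).
x_0 = 2915.
x_1 = 2915^2 mod 29213 = 25455.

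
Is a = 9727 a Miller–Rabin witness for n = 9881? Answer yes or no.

no

n − 1 = 9880 = 2^3 · 1235, so s = 3 and d = 1235.
x_0 = 9727^1235 mod 9881 = 1.
x_0 = 1, so 9727 is not a witness.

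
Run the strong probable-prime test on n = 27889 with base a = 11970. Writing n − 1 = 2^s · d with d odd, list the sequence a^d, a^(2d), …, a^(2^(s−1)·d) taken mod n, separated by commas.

9017, 9854, 19707, 11524

n − 1 = 27888 = 2^4 · 1743, so s = 4 and d = 1743.
x_0 = 11970^1743 mod 27889 = 9017.
x_1 = 9017^2 mod 27889 = 9854.
x_2 = 9854^2 mod 27889 = 19707.
x_3 = 19707^2 mod 27889 = 11524.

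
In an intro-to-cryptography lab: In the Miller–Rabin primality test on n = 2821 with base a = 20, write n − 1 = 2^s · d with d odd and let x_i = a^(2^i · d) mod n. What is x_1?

n − 1 = 2820 = 2^2 · 705, so s = 2 and d = 705.
Repeated squaring mod 2821: 20^1 ≡ 20, 20^2 ≡ 400, 20^4 ≡ 2024, 20^8 ≡ 484, 20^16 ≡ 113, 20^32 ≡ 1485, 20^64 ≡ 2024, 20^128 ≡ 484, 20^256 ≡ 113, 20^512 ≡ 1485.
705 = 512 + 128 + 64 + 1, so 20^705 ≡ 1485·484·2024·20 ≡ 125 (mod 2821).
x_0 = 125.
x_1 = 125^2 mod 2821 = 1520.

1520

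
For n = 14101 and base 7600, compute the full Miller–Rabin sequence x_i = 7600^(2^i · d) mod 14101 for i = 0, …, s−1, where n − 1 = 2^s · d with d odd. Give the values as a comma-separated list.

11753, 13714

n − 1 = 14100 = 2^2 · 3525, so s = 2 and d = 3525.
x_0 = 7600^3525 mod 14101 = 11753.
x_1 = 11753^2 mod 14101 = 13714.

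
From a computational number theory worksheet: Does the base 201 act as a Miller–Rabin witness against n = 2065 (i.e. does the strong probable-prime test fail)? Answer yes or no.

n − 1 = 2064 = 2^4 · 129, so s = 4 and d = 129.
Repeated squaring mod 2065: 201^1 ≡ 201, 201^2 ≡ 1166, 201^4 ≡ 786, 201^8 ≡ 361, 201^16 ≡ 226, 201^32 ≡ 1516, 201^64 ≡ 1976, 201^128 ≡ 1726.
129 = 128 + 1, so 201^129 ≡ 1726·201 ≡ 6 (mod 2065).
x_0 = 201^129 mod 2065 = 6.
x_0 is neither 1 nor 2064, so continue squaring.
x_1 = 6^2 mod 2065 = 36.
x_2 = 36^2 mod 2065 = 1296.
x_3 = 1296^2 mod 2065 = 771.
Reached i = s−1 = 3 without hitting −1: 201 is a Miller–Rabin witness and 2065 is composite.

yes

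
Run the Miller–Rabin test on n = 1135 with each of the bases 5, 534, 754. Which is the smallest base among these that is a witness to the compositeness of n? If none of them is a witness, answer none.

n − 1 = 1134 = 2^1 · 567, so s = 1 and d = 567.
Base 5: x_0 = 5^567 mod 1135 = 1110. x_0 ∉ {1, 1134} and s = 1, so 5 is a Miller–Rabin witness and 1135 is composite.
Base 534: x_0 = 534^567 mod 1135 = 864. x_0 ∉ {1, 1134} and s = 1, so 534 is a Miller–Rabin witness and 1135 is composite.
Base 754: x_0 = 754^567 mod 1135 = 789. x_0 ∉ {1, 1134} and s = 1, so 754 is a Miller–Rabin witness and 1135 is composite.
The smallest witness among the given bases is 5.

5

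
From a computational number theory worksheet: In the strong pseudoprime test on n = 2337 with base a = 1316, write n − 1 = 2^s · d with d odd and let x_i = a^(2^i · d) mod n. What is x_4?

2068

n − 1 = 2336 = 2^5 · 73, so s = 5 and d = 73.
Repeated squaring mod 2337: 1316^1 ≡ 1316, 1316^2 ≡ 139, 1316^4 ≡ 625, 1316^8 ≡ 346, 1316^16 ≡ 529, 1316^32 ≡ 1738, 1316^64 ≡ 1240.
73 = 64 + 8 + 1, so 1316^73 ≡ 1240·346·1316 ≡ 2114 (mod 2337).
x_0 = 2114.
x_1 = 2114^2 mod 2337 = 652.
x_2 = 652^2 mod 2337 = 2107.
x_3 = 2107^2 mod 2337 = 1486.
x_4 = 1486^2 mod 2337 = 2068.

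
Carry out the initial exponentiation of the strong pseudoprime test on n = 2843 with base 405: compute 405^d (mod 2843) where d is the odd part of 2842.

n − 1 = 2842 = 2^1 · 1421, so s = 1 and d = 1421.
405^1421 mod 2843 = 2842.

2842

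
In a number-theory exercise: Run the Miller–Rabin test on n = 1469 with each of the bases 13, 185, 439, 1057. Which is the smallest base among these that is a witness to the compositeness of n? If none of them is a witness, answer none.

n − 1 = 1468 = 2^2 · 367, so s = 2 and d = 367.
Base 13: x_0 = 13^367 mod 1469 = 741. x_0 is neither 1 nor 1468, so continue squaring. x_1 = 741^2 mod 1469 = 1144. Reached i = s−1 = 1 without hitting −1: 13 is a Miller–Rabin witness and 1469 is composite.
Base 185: x_0 = 185^367 mod 1469 = 1121. x_0 is neither 1 nor 1468, so continue squaring. x_1 = 1121^2 mod 1469 = 646. Reached i = s−1 = 1 without hitting −1: 185 is a Miller–Rabin witness and 1469 is composite.
Base 439: x_0 = 439^367 mod 1469 = 1180. x_0 is neither 1 nor 1468, so continue squaring. x_1 = 1180^2 mod 1469 = 1257. Reached i = s−1 = 1 without hitting −1: 439 is a Miller–Rabin witness and 1469 is composite.
Base 1057: x_0 = 1057^367 mod 1469 = 1421. x_0 is neither 1 nor 1468, so continue squaring. x_1 = 1421^2 mod 1469 = 835. Reached i = s−1 = 1 without hitting −1: 1057 is a Miller–Rabin witness and 1469 is composite.
The smallest witness among the given bases is 13.

13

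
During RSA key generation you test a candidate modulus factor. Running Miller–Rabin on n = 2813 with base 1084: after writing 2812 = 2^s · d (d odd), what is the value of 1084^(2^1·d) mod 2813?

2068

n − 1 = 2812 = 2^2 · 703, so s = 2 and d = 703.
x_0 = 1084^703 mod 2813 = 403.
x_1 = 403^2 mod 2813 = 2068.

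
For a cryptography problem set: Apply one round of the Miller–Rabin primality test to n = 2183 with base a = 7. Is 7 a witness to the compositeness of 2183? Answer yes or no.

n − 1 = 2182 = 2^1 · 1091, so s = 1 and d = 1091.
x_0 = 7^1091 mod 2183 = 86.
x_0 ∉ {1, 2182} and s = 1, so 7 is a Miller–Rabin witness and 2183 is composite.

yes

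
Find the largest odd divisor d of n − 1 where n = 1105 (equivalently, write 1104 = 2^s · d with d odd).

Halving: 1104 → 552 → 276 → 138 → 69; 69 is odd.
So 1104 = 2^4 · 69.

69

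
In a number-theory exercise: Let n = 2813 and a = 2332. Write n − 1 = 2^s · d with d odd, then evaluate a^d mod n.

n − 1 = 2812 = 2^2 · 703, so s = 2 and d = 703.
Repeated squaring mod 2813: 2332^1 ≡ 2332, 2332^2 ≡ 695, 2332^4 ≡ 2002, 2332^8 ≡ 2292, 2332^16 ≡ 1393, 2332^32 ≡ 2292, 2332^64 ≡ 1393, 2332^128 ≡ 2292, 2332^256 ≡ 1393, 2332^512 ≡ 2292.
703 = 512 + 128 + 32 + 16 + 8 + 4 + 2 + 1, so 2332^703 ≡ 2292·2292·2292·1393·2292·2002·695·2332 ≡ 1931 (mod 2813).

1931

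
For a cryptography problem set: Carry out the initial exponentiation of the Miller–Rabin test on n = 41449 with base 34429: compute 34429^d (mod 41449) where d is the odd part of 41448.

10908

n − 1 = 41448 = 2^3 · 5181, so s = 3 and d = 5181.
Repeated squaring mod 41449: 34429^1 ≡ 34429, 34429^2 ≡ 38988, 34429^4 ≡ 4967, 34429^8 ≡ 8934, 34429^16 ≡ 27031, 34429^32 ≡ 11989, 34429^64 ≡ 32438, 34429^128 ≡ 40979, 34429^256 ≡ 13655, 34429^512 ≡ 21423, 34429^1024 ≡ 21601, 34429^2048 ≡ 11808, 34429^4096 ≡ 35877.
5181 = 4096 + 1024 + 32 + 16 + 8 + 4 + 1, so 34429^5181 ≡ 35877·21601·11989·27031·8934·4967·34429 ≡ 10908 (mod 41449).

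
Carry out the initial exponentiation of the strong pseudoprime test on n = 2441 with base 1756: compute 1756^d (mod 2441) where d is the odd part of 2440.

1769

n − 1 = 2440 = 2^3 · 305, so s = 3 and d = 305.
Repeated squaring mod 2441: 1756^1 ≡ 1756, 1756^2 ≡ 553, 1756^4 ≡ 684, 1756^8 ≡ 1625, 1756^16 ≡ 1904, 1756^32 ≡ 331, 1756^64 ≡ 2157, 1756^128 ≡ 103, 1756^256 ≡ 845.
305 = 256 + 32 + 16 + 1, so 1756^305 ≡ 845·331·1904·1756 ≡ 1769 (mod 2441).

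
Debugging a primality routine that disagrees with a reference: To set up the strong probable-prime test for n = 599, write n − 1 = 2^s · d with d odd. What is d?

Halving: 598 → 299; 299 is odd.
So 598 = 2^1 · 299.

299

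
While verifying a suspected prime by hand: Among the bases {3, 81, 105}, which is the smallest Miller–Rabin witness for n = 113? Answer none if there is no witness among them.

none

n − 1 = 112 = 2^4 · 7, so s = 4 and d = 7.
Base 3: x_0 = 3^7 mod 113 = 40. x_0 is neither 1 nor 112, so continue squaring. x_1 = 40^2 mod 113 = 18. x_2 = 18^2 mod 113 = 98. x_3 = 98^2 mod 113 = 112. x_3 ≡ −1, so 3 is not a witness.
Base 81: x_0 = 81^7 mod 113 = 98. x_0 is neither 1 nor 112, so continue squaring. x_1 = 98^2 mod 113 = 112. x_1 ≡ −1, so 81 is not a witness.
Base 105: x_0 = 105^7 mod 113 = 15. x_0 is neither 1 nor 112, so continue squaring. x_1 = 15^2 mod 113 = 112. x_1 ≡ −1, so 105 is not a witness.
No listed base is a witness for 113.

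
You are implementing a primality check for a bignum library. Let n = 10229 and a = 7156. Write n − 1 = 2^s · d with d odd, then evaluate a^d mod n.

n − 1 = 10228 = 2^2 · 2557, so s = 2 and d = 2557.
7156^2557 mod 10229 = 584.

584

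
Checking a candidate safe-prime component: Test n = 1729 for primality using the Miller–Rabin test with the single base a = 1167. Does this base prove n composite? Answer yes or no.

n − 1 = 1728 = 2^6 · 27, so s = 6 and d = 27.
x_0 = 1167^27 mod 1729 = 1728.
x_0 = 1728 ≡ −1, so 1167 is not a witness.

no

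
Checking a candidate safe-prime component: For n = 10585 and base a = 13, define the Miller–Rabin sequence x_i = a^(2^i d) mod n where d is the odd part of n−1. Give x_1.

4699

n − 1 = 10584 = 2^3 · 1323, so s = 3 and d = 1323.
x_0 = 13^1323 mod 10585 = 6872.
x_1 = 6872^2 mod 10585 = 4699.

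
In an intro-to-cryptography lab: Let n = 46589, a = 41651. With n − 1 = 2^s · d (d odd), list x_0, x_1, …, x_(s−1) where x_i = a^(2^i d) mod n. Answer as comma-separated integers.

6304, 46588

n − 1 = 46588 = 2^2 · 11647, so s = 2 and d = 11647.
x_0 = 41651^11647 mod 46589 = 6304.
x_1 = 6304^2 mod 46589 = 46588.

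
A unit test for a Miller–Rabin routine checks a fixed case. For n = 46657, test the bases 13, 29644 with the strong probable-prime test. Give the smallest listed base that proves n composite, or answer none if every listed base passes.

n − 1 = 46656 = 2^6 · 729, so s = 6 and d = 729.
Base 13: x_0 = 13^729 mod 46657 = 35230. x_0 is neither 1 nor 46656, so continue squaring. x_1 = 35230^2 mod 46657 = 30043. x_2 = 30043^2 mod 46657 = 2184. x_3 = 2184^2 mod 46657 = 10842. x_4 = 10842^2 mod 46657 = 19981. x_5 = 19981^2 mod 46657 = 43069. Reached i = s−1 = 5 without hitting −1: 13 is a Miller–Rabin witness and 46657 is composite.
Base 29644: x_0 = 29644^729 mod 46657 = 8696. x_0 is neither 1 nor 46656, so continue squaring. x_1 = 8696^2 mod 46657 = 36076. x_2 = 36076^2 mod 46657 = 27418. x_3 = 27418^2 mod 46657 = 9140. x_4 = 9140^2 mod 46657 = 23570. x_5 = 23570^2 mod 46657 = 1. x_5 = 1 but x_4 ≠ ±1, a nontrivial square root of 1 — 29644 is a witness and 46657 is composite.
The smallest witness among the given bases is 13.

13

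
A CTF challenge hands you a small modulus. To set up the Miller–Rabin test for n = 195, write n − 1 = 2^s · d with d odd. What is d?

Halving: 194 → 97; 97 is odd.
So 194 = 2^1 · 97.

97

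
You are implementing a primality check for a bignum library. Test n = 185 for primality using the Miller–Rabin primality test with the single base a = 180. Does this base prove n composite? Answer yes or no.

n − 1 = 184 = 2^3 · 23, so s = 3 and d = 23.
x_0 = 180^23 mod 185 = 165.
x_0 is neither 1 nor 184, so continue squaring.
x_1 = 165^2 mod 185 = 30.
x_2 = 30^2 mod 185 = 160.
Reached i = s−1 = 2 without hitting −1: 180 is a Miller–Rabin witness and 185 is composite.

yes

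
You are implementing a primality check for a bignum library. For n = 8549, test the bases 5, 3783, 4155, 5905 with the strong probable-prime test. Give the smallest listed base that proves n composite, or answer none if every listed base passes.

n − 1 = 8548 = 2^2 · 2137, so s = 2 and d = 2137.
Base 5: x_0 = 5^2137 mod 8549 = 5615. x_0 is neither 1 nor 8548, so continue squaring. x_1 = 5615^2 mod 8549 = 8062. Reached i = s−1 = 1 without hitting −1: 5 is a Miller–Rabin witness and 8549 is composite.
Base 3783: x_0 = 3783^2137 mod 8549 = 2019. x_0 is neither 1 nor 8548, so continue squaring. x_1 = 2019^2 mod 8549 = 7037. Reached i = s−1 = 1 without hitting −1: 3783 is a Miller–Rabin witness and 8549 is composite.
Base 4155: x_0 = 4155^2137 mod 8549 = 1382. x_0 is neither 1 nor 8548, so continue squaring. x_1 = 1382^2 mod 8549 = 3497. Reached i = s−1 = 1 without hitting −1: 4155 is a Miller–Rabin witness and 8549 is composite.
Base 5905: x_0 = 5905^2137 mod 8549 = 6555. x_0 is neither 1 nor 8548, so continue squaring. x_1 = 6555^2 mod 8549 = 751. Reached i = s−1 = 1 without hitting −1: 5905 is a Miller–Rabin witness and 8549 is composite.
The smallest witness among the given bases is 5.

5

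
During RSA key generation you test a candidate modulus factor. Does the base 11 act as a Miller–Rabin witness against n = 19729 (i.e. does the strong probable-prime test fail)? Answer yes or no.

yes

n − 1 = 19728 = 2^4 · 1233, so s = 4 and d = 1233.
Repeated squaring mod 19729: 11^1 ≡ 11, 11^2 ≡ 121, 11^4 ≡ 14641, 11^8 ≡ 3296, 11^16 ≡ 12666, 11^32 ≡ 11057, 11^64 ≡ 16365, 11^128 ≡ 11779, 11^256 ≡ 10513, 11^512 ≡ 1311, 11^1024 ≡ 2298.
1233 = 1024 + 128 + 64 + 16 + 1, so 11^1233 ≡ 2298·11779·16365·12666·11 ≡ 11344 (mod 19729).
x_0 = 11^1233 mod 19729 = 11344.
x_0 is neither 1 nor 19728, so continue squaring.
x_1 = 11344^2 mod 19729 = 13798.
x_2 = 13798^2 mod 19729 = 19683.
x_3 = 19683^2 mod 19729 = 2116.
Reached i = s−1 = 3 without hitting −1: 11 is a Miller–Rabin witness and 19729 is composite.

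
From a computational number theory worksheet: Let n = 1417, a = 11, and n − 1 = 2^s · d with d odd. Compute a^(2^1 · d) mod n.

n − 1 = 1416 = 2^3 · 177, so s = 3 and d = 177.
x_0 = 11^177 mod 1417 = 216.
x_1 = 216^2 mod 1417 = 1312.

1312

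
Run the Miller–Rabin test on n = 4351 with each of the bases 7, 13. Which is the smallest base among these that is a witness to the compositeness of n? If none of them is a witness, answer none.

7

n − 1 = 4350 = 2^1 · 2175, so s = 1 and d = 2175.
Base 7: x_0 = 7^2175 mod 4351 = 2376. x_0 ∉ {1, 4350} and s = 1, so 7 is a Miller–Rabin witness and 4351 is composite.
Base 13: x_0 = 13^2175 mod 4351 = 3086. x_0 ∉ {1, 4350} and s = 1, so 13 is a Miller–Rabin witness and 4351 is composite.
The smallest witness among the given bases is 7.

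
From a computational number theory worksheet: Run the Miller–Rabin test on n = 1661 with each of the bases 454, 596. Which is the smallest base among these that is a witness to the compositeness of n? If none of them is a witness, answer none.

none

n − 1 = 1660 = 2^2 · 415, so s = 2 and d = 415.
Base 454: x_0 = 454^415 mod 1661 = 1. x_0 = 1, so 454 is not a witness.
Base 596: x_0 = 596^415 mod 1661 = 1660. x_0 = 1660 ≡ −1, so 596 is not a witness.
No listed base is a witness for 1661.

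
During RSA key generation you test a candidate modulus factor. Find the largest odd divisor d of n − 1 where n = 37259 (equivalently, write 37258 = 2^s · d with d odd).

18629

Halving: 37258 → 18629; 18629 is odd.
So 37258 = 2^1 · 18629.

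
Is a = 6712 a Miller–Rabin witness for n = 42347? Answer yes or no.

yes

n − 1 = 42346 = 2^1 · 21173, so s = 1 and d = 21173.
Repeated squaring mod 42347: 6712^1 ≡ 6712, 6712^2 ≡ 36083, 6712^4 ≡ 24374, 6712^8 ≡ 5813, 6712^16 ≡ 40410, 6712^32 ≡ 25433, 6712^64 ≡ 29411, 6712^128 ≡ 27099, 6712^256 ≡ 16474, 6712^512 ≡ 33100, 6712^1024 ≡ 8416, 6712^2048 ≡ 24872, 6712^4096 ≡ 11408, 6712^8192 ≡ 10133, 6712^16384 ≡ 28561.
21173 = 16384 + 4096 + 512 + 128 + 32 + 16 + 4 + 1, so 6712^21173 ≡ 28561·11408·33100·27099·25433·40410·24374·6712 ≡ 31275 (mod 42347).
x_0 = 6712^21173 mod 42347 = 31275.
x_0 ∉ {1, 42346} and s = 1, so 6712 is a Miller–Rabin witness and 42347 is composite.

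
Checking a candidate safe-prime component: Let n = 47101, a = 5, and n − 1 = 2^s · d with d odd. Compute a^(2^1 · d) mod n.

26170

n − 1 = 47100 = 2^2 · 11775, so s = 2 and d = 11775.
x_0 = 5^11775 mod 47101 = 21215.
x_1 = 21215^2 mod 47101 = 26170.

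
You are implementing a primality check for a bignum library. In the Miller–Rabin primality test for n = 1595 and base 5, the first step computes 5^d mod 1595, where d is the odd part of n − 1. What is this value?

n − 1 = 1594 = 2^1 · 797, so s = 1 and d = 797.
5^797 mod 1595 = 905.

905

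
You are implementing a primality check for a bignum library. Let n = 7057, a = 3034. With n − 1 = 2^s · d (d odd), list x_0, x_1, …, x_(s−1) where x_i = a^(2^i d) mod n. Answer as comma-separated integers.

3098, 84, 7056, 1

n − 1 = 7056 = 2^4 · 441, so s = 4 and d = 441.
x_0 = 3034^441 mod 7057 = 3098.
x_1 = 3098^2 mod 7057 = 84.
x_2 = 84^2 mod 7057 = 7056.
x_3 = 7056^2 mod 7057 = 1.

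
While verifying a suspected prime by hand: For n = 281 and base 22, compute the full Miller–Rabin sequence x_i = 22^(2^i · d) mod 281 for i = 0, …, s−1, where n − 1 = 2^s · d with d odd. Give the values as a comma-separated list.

60, 228, 280

n − 1 = 280 = 2^3 · 35, so s = 3 and d = 35.
x_0 = 22^35 mod 281 = 60.
x_1 = 60^2 mod 281 = 228.
x_2 = 228^2 mod 281 = 280.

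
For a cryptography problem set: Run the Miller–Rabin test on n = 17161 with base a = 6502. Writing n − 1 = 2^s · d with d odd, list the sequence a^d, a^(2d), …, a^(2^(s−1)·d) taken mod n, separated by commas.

n − 1 = 17160 = 2^3 · 2145, so s = 3 and d = 2145.
x_0 = 6502^2145 mod 17161 = 7204.
x_1 = 7204^2 mod 17161 = 2752.
x_2 = 2752^2 mod 17161 = 5503.

7204, 2752, 5503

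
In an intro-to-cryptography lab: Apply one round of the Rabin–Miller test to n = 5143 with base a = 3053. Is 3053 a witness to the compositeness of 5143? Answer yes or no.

n − 1 = 5142 = 2^1 · 2571, so s = 1 and d = 2571.
x_0 = 3053^2571 mod 5143 = 5098.
x_0 ∉ {1, 5142} and s = 1, so 3053 is a Miller–Rabin witness and 5143 is composite.

yes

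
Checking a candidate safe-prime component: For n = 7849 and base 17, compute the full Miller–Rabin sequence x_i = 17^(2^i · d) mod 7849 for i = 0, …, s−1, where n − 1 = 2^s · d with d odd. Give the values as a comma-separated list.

n − 1 = 7848 = 2^3 · 981, so s = 3 and d = 981.
x_0 = 17^981 mod 7849 = 2832.
x_1 = 2832^2 mod 7849 = 6395.
x_2 = 6395^2 mod 7849 = 2735.

2832, 6395, 2735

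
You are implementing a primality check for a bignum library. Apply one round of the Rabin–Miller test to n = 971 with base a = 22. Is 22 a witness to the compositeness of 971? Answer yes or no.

n − 1 = 970 = 2^1 · 485, so s = 1 and d = 485.
By repeated squaring, 22^485 ≡ 1 (mod 971).
x_0 = 22^485 mod 971 = 1.
x_0 = 1, so 22 is not a witness.

no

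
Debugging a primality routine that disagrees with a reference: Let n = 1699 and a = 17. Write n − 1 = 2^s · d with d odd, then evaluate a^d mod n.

1

n − 1 = 1698 = 2^1 · 849, so s = 1 and d = 849.
Repeated squaring mod 1699: 17^1 ≡ 17, 17^2 ≡ 289, 17^4 ≡ 270, 17^8 ≡ 1542, 17^16 ≡ 863, 17^32 ≡ 607, 17^64 ≡ 1465, 17^128 ≡ 388, 17^256 ≡ 1032, 17^512 ≡ 1450.
849 = 512 + 256 + 64 + 16 + 1, so 17^849 ≡ 1450·1032·1465·863·17 ≡ 1 (mod 1699).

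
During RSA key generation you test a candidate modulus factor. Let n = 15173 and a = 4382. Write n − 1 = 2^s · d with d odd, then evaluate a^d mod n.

15172

n − 1 = 15172 = 2^2 · 3793, so s = 2 and d = 3793.
4382^3793 mod 15173 = 15172.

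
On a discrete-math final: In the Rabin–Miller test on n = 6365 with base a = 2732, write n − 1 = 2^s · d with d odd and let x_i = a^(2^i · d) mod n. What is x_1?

1499

n − 1 = 6364 = 2^2 · 1591, so s = 2 and d = 1591.
Repeated squaring mod 6365: 2732^1 ≡ 2732, 2732^2 ≡ 4044, 2732^4 ≡ 2251, 2732^8 ≡ 461, 2732^16 ≡ 2476, 2732^32 ≡ 1081, 2732^64 ≡ 3766, 2732^128 ≡ 1536, 2732^256 ≡ 4246, 2732^512 ≡ 2836, 2732^1024 ≡ 3901.
1591 = 1024 + 512 + 32 + 16 + 4 + 2 + 1, so 2732^1591 ≡ 3901·2836·1081·2476·2251·4044·2732 ≡ 3623 (mod 6365).
x_0 = 3623.
x_1 = 3623^2 mod 6365 = 1499.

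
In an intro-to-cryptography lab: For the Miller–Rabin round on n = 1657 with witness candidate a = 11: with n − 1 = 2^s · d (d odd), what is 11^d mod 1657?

1418

n − 1 = 1656 = 2^3 · 207, so s = 3 and d = 207.
Repeated squaring mod 1657: 11^1 ≡ 11, 11^2 ≡ 121, 11^4 ≡ 1385, 11^8 ≡ 1076, 11^16 ≡ 1190, 11^32 ≡ 1022, 11^64 ≡ 574, 11^128 ≡ 1390.
207 = 128 + 64 + 8 + 4 + 2 + 1, so 11^207 ≡ 1390·574·1076·1385·121·11 ≡ 1418 (mod 1657).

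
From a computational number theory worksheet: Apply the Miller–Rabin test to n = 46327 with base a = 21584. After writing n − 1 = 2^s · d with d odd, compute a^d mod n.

46326

n − 1 = 46326 = 2^1 · 23163, so s = 1 and d = 23163.
21584^23163 mod 46327 = 46326.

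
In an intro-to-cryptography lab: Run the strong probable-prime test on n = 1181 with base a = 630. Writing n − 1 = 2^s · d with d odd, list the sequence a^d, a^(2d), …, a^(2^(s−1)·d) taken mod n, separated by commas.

1, 1

n − 1 = 1180 = 2^2 · 295, so s = 2 and d = 295.
x_0 = 630^295 mod 1181 = 1.
x_1 = 1^2 mod 1181 = 1.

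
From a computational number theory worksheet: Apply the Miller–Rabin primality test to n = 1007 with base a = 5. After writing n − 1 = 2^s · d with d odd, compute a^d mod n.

n − 1 = 1006 = 2^1 · 503, so s = 1 and d = 503.
Repeated squaring mod 1007: 5^1 ≡ 5, 5^2 ≡ 25, 5^4 ≡ 625, 5^8 ≡ 916, 5^16 ≡ 225, 5^32 ≡ 275, 5^64 ≡ 100, 5^128 ≡ 937, 5^256 ≡ 872.
503 = 256 + 128 + 64 + 32 + 16 + 4 + 2 + 1, so 5^503 ≡ 872·937·100·275·225·625·25·5 ≡ 137 (mod 1007).

137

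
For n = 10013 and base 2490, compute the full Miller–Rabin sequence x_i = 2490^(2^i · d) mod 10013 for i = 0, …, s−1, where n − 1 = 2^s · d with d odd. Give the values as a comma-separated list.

n − 1 = 10012 = 2^2 · 2503, so s = 2 and d = 2503.
x_0 = 2490^2503 mod 10013 = 6271.
x_1 = 6271^2 mod 10013 = 4390.

6271, 4390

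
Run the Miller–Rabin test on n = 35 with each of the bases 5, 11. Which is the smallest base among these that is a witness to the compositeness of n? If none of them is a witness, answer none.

n − 1 = 34 = 2^1 · 17, so s = 1 and d = 17.
Base 5: x_0 = 5^17 mod 35 = 10. x_0 ∉ {1, 34} and s = 1, so 5 is a Miller–Rabin witness and 35 is composite.
Base 11: x_0 = 11^17 mod 35 = 16. x_0 ∉ {1, 34} and s = 1, so 11 is a Miller–Rabin witness and 35 is composite.
The smallest witness among the given bases is 5.

5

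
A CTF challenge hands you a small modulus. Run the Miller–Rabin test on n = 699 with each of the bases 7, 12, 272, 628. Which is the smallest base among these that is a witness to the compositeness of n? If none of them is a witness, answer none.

7

n − 1 = 698 = 2^1 · 349, so s = 1 and d = 349.
Base 7: x_0 = 7^349 mod 699 = 7. x_0 ∉ {1, 698} and s = 1, so 7 is a Miller–Rabin witness and 699 is composite.
Base 12: x_0 = 12^349 mod 699 = 687. x_0 ∉ {1, 698} and s = 1, so 12 is a Miller–Rabin witness and 699 is composite.
Base 272: x_0 = 272^349 mod 699 = 194. x_0 ∉ {1, 698} and s = 1, so 272 is a Miller–Rabin witness and 699 is composite.
Base 628: x_0 = 628^349 mod 699 = 628. x_0 ∉ {1, 698} and s = 1, so 628 is a Miller–Rabin witness and 699 is composite.
The smallest witness among the given bases is 7.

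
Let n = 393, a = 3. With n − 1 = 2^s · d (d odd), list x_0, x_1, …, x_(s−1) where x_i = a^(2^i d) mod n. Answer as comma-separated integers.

n − 1 = 392 = 2^3 · 49, so s = 3 and d = 49.
x_0 = 3^49 mod 393 = 144.
x_1 = 144^2 mod 393 = 300.
x_2 = 300^2 mod 393 = 3.

144, 300, 3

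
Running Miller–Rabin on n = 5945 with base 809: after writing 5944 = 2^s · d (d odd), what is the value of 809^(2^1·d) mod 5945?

5896

n − 1 = 5944 = 2^3 · 743, so s = 3 and d = 743.
x_0 = 809^743 mod 5945 = 4324.
x_1 = 4324^2 mod 5945 = 5896.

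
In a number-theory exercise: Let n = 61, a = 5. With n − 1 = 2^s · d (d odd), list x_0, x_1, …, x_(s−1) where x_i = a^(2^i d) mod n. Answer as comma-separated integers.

60, 1

n − 1 = 60 = 2^2 · 15, so s = 2 and d = 15.
x_0 = 5^15 mod 61 = 60.
x_1 = 60^2 mod 61 = 1.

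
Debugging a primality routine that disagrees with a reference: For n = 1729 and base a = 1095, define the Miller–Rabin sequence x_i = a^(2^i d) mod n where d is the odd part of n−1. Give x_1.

1

n − 1 = 1728 = 2^6 · 27, so s = 6 and d = 27.
x_0 = 1095^27 mod 1729 = 664.
x_1 = 664^2 mod 1729 = 1.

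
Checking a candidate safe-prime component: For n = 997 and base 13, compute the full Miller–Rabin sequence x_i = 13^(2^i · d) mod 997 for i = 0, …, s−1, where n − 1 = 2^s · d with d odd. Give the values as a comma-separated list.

1, 1

n − 1 = 996 = 2^2 · 249, so s = 2 and d = 249.
x_0 = 13^249 mod 997 = 1.
x_1 = 1^2 mod 997 = 1.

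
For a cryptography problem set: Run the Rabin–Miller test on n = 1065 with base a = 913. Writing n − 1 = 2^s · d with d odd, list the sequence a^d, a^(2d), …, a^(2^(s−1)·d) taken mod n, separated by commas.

298, 409, 76

n − 1 = 1064 = 2^3 · 133, so s = 3 and d = 133.
x_0 = 913^133 mod 1065 = 298.
x_1 = 298^2 mod 1065 = 409.
x_2 = 409^2 mod 1065 = 76.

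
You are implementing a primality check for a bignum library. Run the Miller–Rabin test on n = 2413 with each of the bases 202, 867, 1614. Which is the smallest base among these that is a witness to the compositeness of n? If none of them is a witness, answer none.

n − 1 = 2412 = 2^2 · 603, so s = 2 and d = 603.
Base 202: x_0 = 202^603 mod 2413 = 2412. x_0 = 2412 ≡ −1, so 202 is not a witness.
Base 867: x_0 = 867^603 mod 2413 = 2412. x_0 = 2412 ≡ −1, so 867 is not a witness.
Base 1614: x_0 = 1614^603 mod 2413 = 2412. x_0 = 2412 ≡ −1, so 1614 is not a witness.
No listed base is a witness for 2413.

none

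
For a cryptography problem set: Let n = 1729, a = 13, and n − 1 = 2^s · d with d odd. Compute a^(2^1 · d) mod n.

n − 1 = 1728 = 2^6 · 27, so s = 6 and d = 27.
Repeated squaring mod 1729: 13^1 ≡ 13, 13^2 ≡ 169, 13^4 ≡ 897, 13^8 ≡ 624, 13^16 ≡ 351.
27 = 16 + 8 + 2 + 1, so 13^27 ≡ 351·624·169·13 ≡ 1196 (mod 1729).
x_0 = 1196.
x_1 = 1196^2 mod 1729 = 533.

533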